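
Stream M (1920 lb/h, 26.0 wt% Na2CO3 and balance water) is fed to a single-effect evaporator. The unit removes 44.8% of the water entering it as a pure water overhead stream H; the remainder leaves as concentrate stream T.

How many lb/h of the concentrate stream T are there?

1283 lb/h

water entering = 1920×0.740 = 1420.8 lb/h; overhead removed = 0.448×1420.8 = 636.52 lb/h.
Concentrate = 1920 − 636.52 = 1283.5 lb/h.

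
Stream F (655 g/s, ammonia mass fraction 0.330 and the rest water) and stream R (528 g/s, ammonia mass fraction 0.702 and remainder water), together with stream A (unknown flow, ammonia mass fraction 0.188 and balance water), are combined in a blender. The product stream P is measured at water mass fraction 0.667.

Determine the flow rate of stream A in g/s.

1330 g/s

Let A be the unknown flow. Total out = 1183 + A.
water balance: 596.19 + 0.812·A = 0.667·(1183 + A)
(0.812 − 0.667)·A = 0.667×1183 − 596.19 = 192.87
A = 192.87 / 0.145 = 1330.1 g/s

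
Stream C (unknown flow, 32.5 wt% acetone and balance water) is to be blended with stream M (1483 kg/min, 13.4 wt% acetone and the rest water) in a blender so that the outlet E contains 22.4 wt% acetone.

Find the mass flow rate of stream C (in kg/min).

Let C be the unknown flow. Total out = 1483 + C.
acetone balance: 198.72 + 0.325·C = 0.224·(1483 + C)
(0.325 − 0.224)·C = 0.224×1483 − 198.72 = 133.47
C = 133.47 / 0.101 = 1321.5 kg/min

1321 kg/min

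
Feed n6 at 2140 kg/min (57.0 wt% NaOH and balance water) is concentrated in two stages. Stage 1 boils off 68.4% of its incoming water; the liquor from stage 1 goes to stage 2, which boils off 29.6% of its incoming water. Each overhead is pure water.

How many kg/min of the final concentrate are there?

water in feed = 2140×0.430 = 920.2 kg/min.
After stage 1: water left = (1−0.684)×920.2 = 290.78; stream total = 1510.6 kg/min.
After stage 2: water left = (1−0.296)×290.78 = 204.71; final concentrate = 1424.5 kg/min.

1425 kg/min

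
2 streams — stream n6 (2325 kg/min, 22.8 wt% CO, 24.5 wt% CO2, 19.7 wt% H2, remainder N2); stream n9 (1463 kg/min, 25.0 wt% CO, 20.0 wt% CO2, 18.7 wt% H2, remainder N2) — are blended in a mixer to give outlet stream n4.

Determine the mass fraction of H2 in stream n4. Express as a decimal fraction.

0.193

Total flow out = 2325 + 1463 = 3788 kg/min.
H2 in = 2325×0.197 + 1463×0.187 = 731.61 kg/min.
H2 mass fraction in n4 = 731.61/3788 = 0.193.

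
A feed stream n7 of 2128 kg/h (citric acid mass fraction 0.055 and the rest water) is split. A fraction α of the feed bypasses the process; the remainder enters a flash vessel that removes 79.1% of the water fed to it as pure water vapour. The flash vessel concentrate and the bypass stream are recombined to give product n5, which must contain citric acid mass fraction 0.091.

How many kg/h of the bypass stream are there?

1002 kg/h

All 2128×0.055 = 117.04 kg/h of citric acid reaches n5, so n5 = 117.04/0.091 = 1286.2 kg/h and vapour = 841.85 kg/h.
The evaporator receives (1−α)·2128 of feed at 0.945 water and removes 0.791 of that water:
0.791×0.945×(1−α)×2128 = 841.85
(1−α) = 841.85/1590.7 = 0.5292;  α = 0.4708.
Bypass flow = 0.4708×2128 = 1001.8 kg/h.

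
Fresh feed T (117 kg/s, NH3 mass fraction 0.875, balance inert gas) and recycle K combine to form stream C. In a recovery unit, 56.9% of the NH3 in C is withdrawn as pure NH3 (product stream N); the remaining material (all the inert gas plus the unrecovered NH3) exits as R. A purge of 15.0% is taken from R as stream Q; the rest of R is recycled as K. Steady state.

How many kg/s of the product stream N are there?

NH3 in C: m_A = 117×0.875 + (1−0.150)·(1−0.569)·m_A, so m_A = 102.38/0.6337 = 161.56 kg/s.
Product N = 0.569×161.56 = 91.93 kg/s.

91.93 kg/s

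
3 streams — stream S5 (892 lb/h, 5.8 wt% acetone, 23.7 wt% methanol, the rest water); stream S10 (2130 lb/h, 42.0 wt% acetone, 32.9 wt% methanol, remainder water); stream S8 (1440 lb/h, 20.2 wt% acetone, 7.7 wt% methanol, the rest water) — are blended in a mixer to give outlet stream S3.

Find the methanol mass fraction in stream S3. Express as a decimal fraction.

0.229

Total flow out = 892 + 2130 + 1440 = 4462 lb/h.
methanol in = 892×0.237 + 2130×0.329 + 1440×0.077 = 1023.1 lb/h.
methanol mass fraction in S3 = 1023.1/4462 = 0.229.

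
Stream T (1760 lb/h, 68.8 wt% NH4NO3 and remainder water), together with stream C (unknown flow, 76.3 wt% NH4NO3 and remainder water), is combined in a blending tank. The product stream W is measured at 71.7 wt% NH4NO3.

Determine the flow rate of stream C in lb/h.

Let C be the unknown flow. Total out = 1760 + C.
NH4NO3 balance: 1210.9 + 0.763·C = 0.717·(1760 + C)
(0.763 − 0.717)·C = 0.717×1760 − 1210.9 = 51.04
C = 51.04 / 0.046 = 1109.6 lb/h

1110 lb/h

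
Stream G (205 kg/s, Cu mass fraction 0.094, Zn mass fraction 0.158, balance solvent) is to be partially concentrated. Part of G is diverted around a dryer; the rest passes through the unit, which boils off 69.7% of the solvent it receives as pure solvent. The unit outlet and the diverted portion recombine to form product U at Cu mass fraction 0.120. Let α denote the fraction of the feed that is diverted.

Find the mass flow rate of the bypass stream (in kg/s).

All 205×0.094 = 19.27 kg/s of Cu reaches U, so U = 19.27/0.120 = 160.58 kg/s and vapour = 44.417 kg/s.
The evaporator receives (1−α)·205 of feed at 0.748 solvent and removes 0.697 of that solvent:
0.697×0.748×(1−α)×205 = 44.417
(1−α) = 44.417/106.88 = 0.4156;  α = 0.5844.
Bypass flow = 0.5844×205 = 119.81 kg/s.

119.8 kg/s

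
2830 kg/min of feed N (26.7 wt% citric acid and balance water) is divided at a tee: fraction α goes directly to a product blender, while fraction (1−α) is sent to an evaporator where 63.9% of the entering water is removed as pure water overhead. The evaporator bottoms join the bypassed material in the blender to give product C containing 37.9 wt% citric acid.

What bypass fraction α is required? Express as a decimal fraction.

All 2830×0.267 = 755.61 kg/min of citric acid reaches C, so C = 755.61/0.379 = 1993.7 kg/min and vapour = 836.31 kg/min.
The evaporator receives (1−α)·2830 of feed at 0.733 water and removes 0.639 of that water:
0.639×0.733×(1−α)×2830 = 836.31
(1−α) = 836.31/1325.5 = 0.6309;  α = 0.3691.

0.369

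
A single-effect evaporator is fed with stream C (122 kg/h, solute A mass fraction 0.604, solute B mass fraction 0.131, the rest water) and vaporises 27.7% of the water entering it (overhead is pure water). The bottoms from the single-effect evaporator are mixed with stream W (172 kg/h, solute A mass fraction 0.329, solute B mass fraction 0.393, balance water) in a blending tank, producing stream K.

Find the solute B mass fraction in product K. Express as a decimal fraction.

Vapour removed = 0.277×0.265×122 = 8.9554 kg/h; concentrate = 113.04 kg/h.
solute B reaching the mixer = 15.982 (from concentrate) + 172×0.393 = 83.578 kg/h.
Product flow = 113.04 + 172 = 285.04 kg/h; solute B fraction = 0.293.

0.293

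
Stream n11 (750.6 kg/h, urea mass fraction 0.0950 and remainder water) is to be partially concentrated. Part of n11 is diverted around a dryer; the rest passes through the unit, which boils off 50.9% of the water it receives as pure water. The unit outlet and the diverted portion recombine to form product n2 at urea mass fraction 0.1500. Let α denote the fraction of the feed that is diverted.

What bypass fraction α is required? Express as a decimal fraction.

All 750.6×0.095 = 71.307 kg/h of urea reaches n2, so n2 = 71.307/0.150 = 475.38 kg/h and vapour = 275.22 kg/h.
The evaporator receives (1−α)·750.6 of feed at 0.905 water and removes 0.509 of that water:
0.509×0.905×(1−α)×750.6 = 275.22
(1−α) = 275.22/345.76 = 0.7960;  α = 0.2040.

0.204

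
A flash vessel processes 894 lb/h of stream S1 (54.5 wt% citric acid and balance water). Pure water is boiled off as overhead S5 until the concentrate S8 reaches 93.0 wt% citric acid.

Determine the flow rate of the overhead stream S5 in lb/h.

citric acid is conserved: 894×0.545 = 487.23 lb/h all reports to the concentrate.
Concentrate = 487.23/(target fraction) = 523.9 lb/h.
Overhead = 894 − 523.9 = 370.1 lb/h.

370.1 lb/h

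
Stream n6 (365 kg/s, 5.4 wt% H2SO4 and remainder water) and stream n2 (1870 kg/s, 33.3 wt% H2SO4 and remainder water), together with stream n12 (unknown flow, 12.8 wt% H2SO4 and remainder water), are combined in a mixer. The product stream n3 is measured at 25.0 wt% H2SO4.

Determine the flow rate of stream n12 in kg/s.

685.8 kg/s

Let n12 be the unknown flow. Total out = 2235 + n12.
H2SO4 balance: 642.42 + 0.128·n12 = 0.250·(2235 + n12)
(0.128 − 0.250)·n12 = 0.250×2235 − 642.42 = -83.67
n12 = -83.67 / -0.122 = 685.82 kg/s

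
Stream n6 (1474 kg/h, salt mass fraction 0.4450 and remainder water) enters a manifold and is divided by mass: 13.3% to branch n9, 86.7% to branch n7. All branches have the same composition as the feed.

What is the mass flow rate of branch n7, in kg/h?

Branch n7 flow = 0.867×1474 = 1278 kg/h.

1278 kg/h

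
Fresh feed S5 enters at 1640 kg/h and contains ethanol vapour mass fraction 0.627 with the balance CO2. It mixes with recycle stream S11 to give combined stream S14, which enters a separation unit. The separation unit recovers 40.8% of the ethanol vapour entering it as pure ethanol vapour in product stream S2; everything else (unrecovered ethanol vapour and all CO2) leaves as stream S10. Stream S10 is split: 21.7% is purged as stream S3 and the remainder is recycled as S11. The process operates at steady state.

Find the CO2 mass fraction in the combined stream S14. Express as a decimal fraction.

CO2 enters only via S5 and leaves only via the purge: 1640×0.373 = 0.217×(CO2 in S10), and the separation unit passes all CO2, so CO2 in S14 = CO2 in S10 = 2819 kg/h.
ethanol vapour in S14: m_A = 1640×0.627 + (1−0.217)·(1−0.408)·m_A, so m_A = 1028.3/0.5365 = 1916.8 kg/h.
S14 = 1916.8 + 2819 = 4735.8 kg/h.
CO2 fraction in S14 = 2819/4735.8 = 0.595.

0.595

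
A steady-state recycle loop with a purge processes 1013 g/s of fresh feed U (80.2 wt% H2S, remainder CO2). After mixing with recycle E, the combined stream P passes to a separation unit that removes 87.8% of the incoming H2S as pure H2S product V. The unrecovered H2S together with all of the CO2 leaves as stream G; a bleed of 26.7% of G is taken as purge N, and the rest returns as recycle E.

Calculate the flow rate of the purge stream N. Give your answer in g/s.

229.6 g/s

CO2 enters only via U and leaves only via the purge: 1013×0.198 = 0.267×(CO2 in G), and the separation unit passes all CO2, so CO2 in P = CO2 in G = 751.21 g/s.
H2S in P: m_A = 1013×0.802 + (1−0.267)·(1−0.878)·m_A, so m_A = 812.43/0.9106 = 892.21 g/s.
G = (1−0.878)×892.21 + 751.21 = 860.06 g/s.
Purge N = 0.267×860.06 = 229.64 g/s.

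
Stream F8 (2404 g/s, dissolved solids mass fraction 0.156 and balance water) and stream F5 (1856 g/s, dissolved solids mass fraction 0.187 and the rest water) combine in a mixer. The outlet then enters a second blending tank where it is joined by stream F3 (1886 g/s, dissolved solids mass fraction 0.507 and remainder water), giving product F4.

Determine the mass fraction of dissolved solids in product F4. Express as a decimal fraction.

Overall, product flow = 6146 g/s.
dissolved solids in = 2404×0.156 + 1856×0.187 + 1886×0.507 = 1678.3 g/s.
dissolved solids fraction in F4 = 0.273.

0.273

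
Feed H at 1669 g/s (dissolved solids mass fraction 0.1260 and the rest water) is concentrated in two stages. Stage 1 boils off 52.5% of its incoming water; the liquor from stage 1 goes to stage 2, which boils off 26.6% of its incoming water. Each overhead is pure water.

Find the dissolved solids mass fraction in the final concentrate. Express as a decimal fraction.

water in feed = 1669×0.874 = 1458.7 g/s.
After stage 1: water left = (1−0.525)×1458.7 = 692.89; stream total = 903.18 g/s.
After stage 2: water left = (1−0.266)×692.89 = 508.58; final concentrate = 718.87 g/s.
dissolved solids fraction = 210.29/718.87 = 0.2925.

0.2925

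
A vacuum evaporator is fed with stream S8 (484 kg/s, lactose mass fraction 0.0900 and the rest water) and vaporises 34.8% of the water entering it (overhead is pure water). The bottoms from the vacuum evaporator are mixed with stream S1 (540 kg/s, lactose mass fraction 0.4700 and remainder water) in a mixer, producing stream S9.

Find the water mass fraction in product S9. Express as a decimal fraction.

Vapour removed = 0.348×0.910×484 = 153.27 kg/s; concentrate = 330.73 kg/s.
water reaching the mixer = 287.17 (from concentrate) + 540×0.530 = 573.37 kg/s.
Product flow = 330.73 + 540 = 870.73 kg/s; water fraction = 0.6585.

0.6585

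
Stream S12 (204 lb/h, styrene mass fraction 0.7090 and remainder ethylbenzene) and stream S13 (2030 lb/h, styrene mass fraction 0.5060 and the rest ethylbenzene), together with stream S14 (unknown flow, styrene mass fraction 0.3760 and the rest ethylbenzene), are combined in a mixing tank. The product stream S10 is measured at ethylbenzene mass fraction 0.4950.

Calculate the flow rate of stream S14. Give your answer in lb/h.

Let S14 be the unknown flow. Total out = 2234 + S14.
ethylbenzene balance: 1062.2 + 0.624·S14 = 0.495·(2234 + S14)
(0.624 − 0.495)·S14 = 0.495×2234 − 1062.2 = 43.646
S14 = 43.646 / 0.129 = 338.34 lb/h

338.3 lb/h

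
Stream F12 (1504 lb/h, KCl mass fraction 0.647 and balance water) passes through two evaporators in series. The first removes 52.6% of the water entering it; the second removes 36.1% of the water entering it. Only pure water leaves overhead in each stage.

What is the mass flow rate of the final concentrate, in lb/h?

water in feed = 1504×0.353 = 530.91 lb/h.
After stage 1: water left = (1−0.526)×530.91 = 251.65; stream total = 1224.7 lb/h.
After stage 2: water left = (1−0.361)×251.65 = 160.81; final concentrate = 1133.9 lb/h.

1134 lb/h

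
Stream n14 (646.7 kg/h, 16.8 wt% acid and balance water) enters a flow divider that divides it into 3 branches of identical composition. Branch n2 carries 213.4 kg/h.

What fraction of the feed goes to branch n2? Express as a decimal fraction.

0.330

Fraction to n2 = 213.4/646.7 = 0.3300.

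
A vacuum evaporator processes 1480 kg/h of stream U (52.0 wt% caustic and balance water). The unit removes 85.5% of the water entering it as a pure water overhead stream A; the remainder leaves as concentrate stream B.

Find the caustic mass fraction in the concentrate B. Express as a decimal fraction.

caustic is not removed: 1480×0.520 = 769.6 kg/h of caustic enters B.
water entering = 1480×0.480 = 710.4 kg/h; overhead removed = 0.855×710.4 = 607.39 kg/h.
Concentrate = 1480 − 607.39 = 872.61 kg/h.
Mass fraction = 769.6/872.61 = 0.882.

0.882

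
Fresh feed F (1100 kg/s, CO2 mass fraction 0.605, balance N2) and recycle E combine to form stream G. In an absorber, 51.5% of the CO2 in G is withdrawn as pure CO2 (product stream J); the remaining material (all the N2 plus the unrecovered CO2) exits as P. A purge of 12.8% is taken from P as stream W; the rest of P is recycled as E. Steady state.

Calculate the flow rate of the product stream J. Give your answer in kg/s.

593.9 kg/s

CO2 in G: m_A = 1100×0.605 + (1−0.128)·(1−0.515)·m_A, so m_A = 665.5/0.5771 = 1153.2 kg/s.
Product J = 0.515×1153.2 = 593.91 kg/s.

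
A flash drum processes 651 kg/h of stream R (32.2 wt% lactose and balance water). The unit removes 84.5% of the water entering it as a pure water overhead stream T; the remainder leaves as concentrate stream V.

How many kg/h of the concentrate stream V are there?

278 kg/h

water entering = 651×0.678 = 441.38 kg/h; overhead removed = 0.845×441.38 = 372.96 kg/h.
Concentrate = 651 − 372.96 = 278.04 kg/h.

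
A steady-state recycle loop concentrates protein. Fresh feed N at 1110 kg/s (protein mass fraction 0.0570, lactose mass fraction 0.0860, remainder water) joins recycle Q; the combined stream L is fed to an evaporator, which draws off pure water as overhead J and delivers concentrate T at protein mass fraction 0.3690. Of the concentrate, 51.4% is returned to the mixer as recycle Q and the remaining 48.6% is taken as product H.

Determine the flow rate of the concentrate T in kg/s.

352.8 kg/s

Overall protein balance (none leaves overhead): protein in fresh feed = protein in product, i.e. 1110×0.057 = (1−0.514)·T·0.369.
T = 63.27/(0.369×0.486) = 352.81 kg/s.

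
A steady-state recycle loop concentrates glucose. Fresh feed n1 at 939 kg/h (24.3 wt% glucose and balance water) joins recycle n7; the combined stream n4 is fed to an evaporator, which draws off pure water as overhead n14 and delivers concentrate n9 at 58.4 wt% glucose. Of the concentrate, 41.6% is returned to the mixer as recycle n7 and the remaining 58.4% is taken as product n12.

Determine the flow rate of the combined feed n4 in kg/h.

1217 kg/h

Overall glucose balance (none leaves overhead): glucose in fresh feed = glucose in product, i.e. 939×0.243 = (1−0.416)·n9·0.584.
n9 = 228.18/(0.584×0.584) = 669.03 kg/h.
Recycle n7 = 0.416×669.03 = 278.32 kg/h.
Combined feed n4 = 939 + 278.32 = 1217.3 kg/h.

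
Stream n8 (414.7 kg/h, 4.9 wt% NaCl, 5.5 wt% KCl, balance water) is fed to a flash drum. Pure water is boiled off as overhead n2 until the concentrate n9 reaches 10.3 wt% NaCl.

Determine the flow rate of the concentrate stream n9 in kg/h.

197.3 kg/h

NaCl is conserved: 414.7×0.049 = 20.32 kg/h all reports to the concentrate.
Concentrate = 20.32/(target fraction) = 197.28 kg/h.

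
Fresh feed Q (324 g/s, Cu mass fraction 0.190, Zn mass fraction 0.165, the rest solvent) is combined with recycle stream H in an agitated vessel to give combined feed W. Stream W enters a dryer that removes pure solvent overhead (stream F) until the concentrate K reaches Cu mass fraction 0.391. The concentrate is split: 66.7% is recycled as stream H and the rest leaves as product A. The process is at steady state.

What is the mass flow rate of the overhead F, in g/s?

166.6 g/s

Overall Cu balance (none leaves overhead): Cu in fresh feed = Cu in product, i.e. 324×0.190 = (1−0.667)·K·0.391.
K = 61.56/(0.391×0.333) = 472.8 g/s.
Recycle H = 0.667×472.8 = 315.36 g/s.
Combined feed W = 324 + 315.36 = 639.36 g/s.
Overhead F = W − K = 639.36 − 472.8 = 166.56 g/s.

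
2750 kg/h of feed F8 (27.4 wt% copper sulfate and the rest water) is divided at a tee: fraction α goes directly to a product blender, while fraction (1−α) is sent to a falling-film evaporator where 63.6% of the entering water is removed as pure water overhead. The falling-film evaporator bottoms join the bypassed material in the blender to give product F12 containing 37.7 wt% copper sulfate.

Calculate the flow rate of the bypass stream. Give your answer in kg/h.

1123 kg/h

All 2750×0.274 = 753.5 kg/h of copper sulfate reaches F12, so F12 = 753.5/0.377 = 1998.7 kg/h and vapour = 751.33 kg/h.
The evaporator receives (1−α)·2750 of feed at 0.726 water and removes 0.636 of that water:
0.636×0.726×(1−α)×2750 = 751.33
(1−α) = 751.33/1269.8 = 0.5917;  α = 0.4083.
Bypass flow = 0.4083×2750 = 1122.8 kg/h.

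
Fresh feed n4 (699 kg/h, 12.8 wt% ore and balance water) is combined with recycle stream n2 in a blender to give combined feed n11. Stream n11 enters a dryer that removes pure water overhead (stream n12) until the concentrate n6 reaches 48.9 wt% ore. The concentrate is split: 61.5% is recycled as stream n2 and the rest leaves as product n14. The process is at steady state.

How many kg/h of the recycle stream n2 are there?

292.3 kg/h

Overall ore balance (none leaves overhead): ore in fresh feed = ore in product, i.e. 699×0.128 = (1−0.615)·n6·0.489.
n6 = 89.472/(0.489×0.385) = 475.25 kg/h.
Recycle n2 = 0.615×475.25 = 292.28 kg/h.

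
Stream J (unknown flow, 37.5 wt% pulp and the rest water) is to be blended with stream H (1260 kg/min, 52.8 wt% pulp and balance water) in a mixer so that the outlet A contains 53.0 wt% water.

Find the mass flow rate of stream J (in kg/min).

Let J be the unknown flow. Total out = 1260 + J.
water balance: 594.72 + 0.625·J = 0.530·(1260 + J)
(0.625 − 0.530)·J = 0.530×1260 − 594.72 = 73.08
J = 73.08 / 0.095 = 769.26 kg/min

769.3 kg/min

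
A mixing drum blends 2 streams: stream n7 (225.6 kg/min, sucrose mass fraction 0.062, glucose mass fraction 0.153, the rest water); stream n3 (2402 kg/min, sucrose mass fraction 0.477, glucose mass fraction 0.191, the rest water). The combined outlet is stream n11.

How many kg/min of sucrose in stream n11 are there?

1160 kg/min

sucrose out = sucrose in = 225.6×0.062 + 2402×0.477 = 1159.7 kg/min.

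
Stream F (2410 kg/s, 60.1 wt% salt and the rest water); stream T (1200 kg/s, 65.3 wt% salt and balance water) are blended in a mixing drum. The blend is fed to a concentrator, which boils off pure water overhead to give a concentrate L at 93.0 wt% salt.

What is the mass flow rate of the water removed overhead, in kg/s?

salt entering = 2410×0.601 + 1200×0.653 = 2232 kg/s.
All salt reports to L, so L = 2232/0.930 = 2400 kg/s.
Total feed = 3610 kg/s; overhead = 3610 − 2400 = 1210 kg/s.

1210 kg/s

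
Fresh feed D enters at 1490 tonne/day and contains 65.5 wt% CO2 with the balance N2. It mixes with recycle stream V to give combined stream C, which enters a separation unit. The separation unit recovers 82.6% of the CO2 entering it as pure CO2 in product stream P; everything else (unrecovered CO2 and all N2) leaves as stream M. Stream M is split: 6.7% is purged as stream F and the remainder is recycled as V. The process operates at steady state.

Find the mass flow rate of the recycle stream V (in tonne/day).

N2 enters only via D and leaves only via the purge: 1490×0.345 = 0.067×(N2 in M), and the separation unit passes all N2, so N2 in C = N2 in M = 7672.4 tonne/day.
CO2 in C: m_A = 1490×0.655 + (1−0.067)·(1−0.826)·m_A, so m_A = 975.95/0.8377 = 1165.1 tonne/day.
M = (1−0.826)×1165.1 + 7672.4 = 7875.1 tonne/day.
Recycle V = (1−0.067)×7875.1 = 7347.5 tonne/day.

7347 tonne/day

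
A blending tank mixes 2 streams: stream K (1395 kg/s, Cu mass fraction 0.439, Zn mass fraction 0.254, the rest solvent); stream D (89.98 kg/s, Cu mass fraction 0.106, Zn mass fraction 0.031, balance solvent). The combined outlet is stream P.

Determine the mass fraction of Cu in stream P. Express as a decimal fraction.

Total flow out = 1395 + 89.98 = 1485 kg/s.
Cu in = 1395×0.439 + 89.98×0.106 = 621.94 kg/s.
Cu mass fraction in P = 621.94/1485 = 0.419.

0.419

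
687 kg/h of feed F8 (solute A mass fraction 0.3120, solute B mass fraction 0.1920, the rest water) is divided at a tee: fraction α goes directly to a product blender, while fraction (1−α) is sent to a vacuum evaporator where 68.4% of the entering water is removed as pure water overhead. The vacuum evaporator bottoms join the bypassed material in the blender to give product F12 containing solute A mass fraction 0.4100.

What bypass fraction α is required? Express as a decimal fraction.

0.295

All 687×0.312 = 214.34 kg/h of solute A reaches F12, so F12 = 214.34/0.410 = 522.79 kg/h and vapour = 164.21 kg/h.
The evaporator receives (1−α)·687 of feed at 0.496 water and removes 0.684 of that water:
0.684×0.496×(1−α)×687 = 164.21
(1−α) = 164.21/233.07 = 0.7045;  α = 0.2955.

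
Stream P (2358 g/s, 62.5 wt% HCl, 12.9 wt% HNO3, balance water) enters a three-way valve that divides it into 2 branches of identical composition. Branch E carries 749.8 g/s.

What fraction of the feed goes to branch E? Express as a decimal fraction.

Fraction to E = 749.8/2358 = 0.3180.

0.318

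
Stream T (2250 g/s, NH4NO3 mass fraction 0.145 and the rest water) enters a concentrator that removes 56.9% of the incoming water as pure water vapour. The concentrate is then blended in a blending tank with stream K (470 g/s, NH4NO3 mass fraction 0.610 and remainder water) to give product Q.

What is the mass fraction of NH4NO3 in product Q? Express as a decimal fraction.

Vapour removed = 0.569×0.855×2250 = 1094.6 g/s; concentrate = 1155.4 g/s.
NH4NO3 reaching the mixer = 326.25 (from concentrate) + 470×0.610 = 612.95 g/s.
Product flow = 1155.4 + 470 = 1625.4 g/s; NH4NO3 fraction = 0.377.

0.377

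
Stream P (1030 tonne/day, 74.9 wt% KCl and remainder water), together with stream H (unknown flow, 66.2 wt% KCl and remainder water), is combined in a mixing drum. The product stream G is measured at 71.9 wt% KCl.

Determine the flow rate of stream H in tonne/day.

Let H be the unknown flow. Total out = 1030 + H.
KCl balance: 771.47 + 0.662·H = 0.719·(1030 + H)
(0.662 − 0.719)·H = 0.719×1030 − 771.47 = -30.9
H = -30.9 / -0.057 = 542.11 tonne/day

542.1 tonne/day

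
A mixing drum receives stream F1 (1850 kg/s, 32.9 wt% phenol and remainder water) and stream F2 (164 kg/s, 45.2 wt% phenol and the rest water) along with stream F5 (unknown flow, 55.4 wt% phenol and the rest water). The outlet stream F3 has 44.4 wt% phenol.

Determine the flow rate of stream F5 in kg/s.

1922 kg/s

Let F5 be the unknown flow. Total out = 2014 + F5.
phenol balance: 682.78 + 0.554·F5 = 0.444·(2014 + F5)
(0.554 − 0.444)·F5 = 0.444×2014 − 682.78 = 211.44
F5 = 211.44 / 0.110 = 1922.2 kg/s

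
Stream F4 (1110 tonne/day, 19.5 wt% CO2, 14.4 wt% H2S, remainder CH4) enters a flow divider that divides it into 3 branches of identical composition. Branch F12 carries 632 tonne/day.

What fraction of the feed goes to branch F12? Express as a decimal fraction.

0.569

Fraction to F12 = 632/1110 = 0.5694.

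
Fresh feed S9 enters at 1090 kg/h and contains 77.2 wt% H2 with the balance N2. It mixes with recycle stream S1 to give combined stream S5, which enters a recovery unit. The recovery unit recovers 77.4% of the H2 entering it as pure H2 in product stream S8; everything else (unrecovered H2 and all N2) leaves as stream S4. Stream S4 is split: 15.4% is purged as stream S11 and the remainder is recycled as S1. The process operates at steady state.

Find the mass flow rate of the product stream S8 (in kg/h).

H2 in S5: m_A = 1090×0.772 + (1−0.154)·(1−0.774)·m_A, so m_A = 841.48/0.8088 = 1040.4 kg/h.
Product S8 = 0.774×1040.4 = 805.27 kg/h.

805.3 kg/h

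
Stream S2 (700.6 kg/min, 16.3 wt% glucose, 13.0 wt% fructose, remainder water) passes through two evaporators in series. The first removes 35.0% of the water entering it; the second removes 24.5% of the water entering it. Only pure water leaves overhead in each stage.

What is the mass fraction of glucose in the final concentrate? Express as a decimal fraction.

water in feed = 700.6×0.707 = 495.32 kg/min.
After stage 1: water left = (1−0.350)×495.32 = 321.96; stream total = 527.24 kg/min.
After stage 2: water left = (1−0.245)×321.96 = 243.08; final concentrate = 448.36 kg/min.
glucose fraction = 114.2/448.36 = 0.255.

0.255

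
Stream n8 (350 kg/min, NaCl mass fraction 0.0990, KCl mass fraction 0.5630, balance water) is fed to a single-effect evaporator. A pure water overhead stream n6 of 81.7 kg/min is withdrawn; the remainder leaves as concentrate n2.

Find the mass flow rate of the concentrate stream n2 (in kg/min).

Concentrate = 350 − 81.7 = 268.3 kg/min.

268.3 kg/min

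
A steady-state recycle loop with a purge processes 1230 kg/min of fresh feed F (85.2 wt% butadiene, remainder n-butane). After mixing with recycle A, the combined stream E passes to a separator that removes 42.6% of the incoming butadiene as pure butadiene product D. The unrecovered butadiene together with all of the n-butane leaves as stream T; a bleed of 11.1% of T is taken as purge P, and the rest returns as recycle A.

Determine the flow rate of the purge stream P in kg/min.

318.4 kg/min

n-butane enters only via F and leaves only via the purge: 1230×0.148 = 0.111×(n-butane in T), and the separator passes all n-butane, so n-butane in E = n-butane in T = 1640 kg/min.
butadiene in E: m_A = 1230×0.852 + (1−0.111)·(1−0.426)·m_A, so m_A = 1048/0.4897 = 2139.9 kg/min.
T = (1−0.426)×2139.9 + 1640 = 2868.3 kg/min.
Purge P = 0.111×2868.3 = 318.38 kg/min.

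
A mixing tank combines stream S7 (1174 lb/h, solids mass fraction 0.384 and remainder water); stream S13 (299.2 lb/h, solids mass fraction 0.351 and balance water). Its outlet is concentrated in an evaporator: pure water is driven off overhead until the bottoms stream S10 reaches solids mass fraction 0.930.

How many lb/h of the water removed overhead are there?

875.5 lb/h

solids entering = 1174×0.384 + 299.2×0.351 = 555.84 lb/h.
All solids reports to S10, so S10 = 555.84/0.930 = 597.67 lb/h.
Total feed = 1473.2 lb/h; overhead = 1473.2 − 597.67 = 875.53 lb/h.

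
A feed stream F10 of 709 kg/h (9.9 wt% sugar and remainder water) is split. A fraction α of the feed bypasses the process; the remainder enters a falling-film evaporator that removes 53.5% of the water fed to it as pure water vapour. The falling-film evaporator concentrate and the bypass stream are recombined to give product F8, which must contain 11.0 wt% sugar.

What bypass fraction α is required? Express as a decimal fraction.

0.793

All 709×0.099 = 70.191 kg/h of sugar reaches F8, so F8 = 70.191/0.110 = 638.1 kg/h and vapour = 70.9 kg/h.
The evaporator receives (1−α)·709 of feed at 0.901 water and removes 0.535 of that water:
0.535×0.901×(1−α)×709 = 70.9
(1−α) = 70.9/341.76 = 0.2075;  α = 0.7925.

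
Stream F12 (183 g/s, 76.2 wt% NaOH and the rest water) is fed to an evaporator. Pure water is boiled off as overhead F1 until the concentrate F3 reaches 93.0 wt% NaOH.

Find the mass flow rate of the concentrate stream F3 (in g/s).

149.9 g/s

NaOH is conserved: 183×0.762 = 139.45 g/s all reports to the concentrate.
Concentrate = 139.45/(target fraction) = 149.94 g/s.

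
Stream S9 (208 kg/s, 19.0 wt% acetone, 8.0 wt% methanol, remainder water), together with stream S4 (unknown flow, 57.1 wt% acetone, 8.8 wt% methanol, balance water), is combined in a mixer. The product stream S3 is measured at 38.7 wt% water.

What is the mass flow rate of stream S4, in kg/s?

1551 kg/s

Let S4 be the unknown flow. Total out = 208 + S4.
water balance: 151.84 + 0.341·S4 = 0.387·(208 + S4)
(0.341 − 0.387)·S4 = 0.387×208 − 151.84 = -71.344
S4 = -71.344 / -0.046 = 1551 kg/s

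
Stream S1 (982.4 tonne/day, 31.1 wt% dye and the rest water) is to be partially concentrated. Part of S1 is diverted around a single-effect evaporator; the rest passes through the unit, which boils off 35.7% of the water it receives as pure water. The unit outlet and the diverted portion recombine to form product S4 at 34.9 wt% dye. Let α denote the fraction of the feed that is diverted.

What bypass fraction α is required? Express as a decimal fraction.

0.557

All 982.4×0.311 = 305.53 tonne/day of dye reaches S4, so S4 = 305.53/0.349 = 875.43 tonne/day and vapour = 106.97 tonne/day.
The evaporator receives (1−α)·982.4 of feed at 0.689 water and removes 0.357 of that water:
0.357×0.689×(1−α)×982.4 = 106.97
(1−α) = 106.97/241.64 = 0.4427;  α = 0.5573.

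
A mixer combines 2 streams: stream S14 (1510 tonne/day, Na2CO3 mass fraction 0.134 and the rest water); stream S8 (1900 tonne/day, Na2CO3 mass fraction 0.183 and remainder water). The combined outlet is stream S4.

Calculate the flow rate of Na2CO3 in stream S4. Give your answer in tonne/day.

Na2CO3 out = Na2CO3 in = 1510×0.134 + 1900×0.183 = 550.04 tonne/day.

550 tonne/day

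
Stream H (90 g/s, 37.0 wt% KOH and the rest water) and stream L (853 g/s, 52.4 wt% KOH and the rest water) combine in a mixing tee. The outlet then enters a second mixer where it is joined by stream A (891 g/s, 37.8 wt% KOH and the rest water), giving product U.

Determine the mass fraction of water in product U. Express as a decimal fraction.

Overall, product flow = 1834 g/s.
water in = 90×0.630 + 853×0.476 + 891×0.622 = 1016.9 g/s.
water fraction in U = 0.554.

0.554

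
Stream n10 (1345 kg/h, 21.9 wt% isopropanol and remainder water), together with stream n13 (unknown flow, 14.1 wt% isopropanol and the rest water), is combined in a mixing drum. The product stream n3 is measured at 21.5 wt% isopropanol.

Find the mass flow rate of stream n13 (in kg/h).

72.7 kg/h

Let n13 be the unknown flow. Total out = 1345 + n13.
isopropanol balance: 294.56 + 0.141·n13 = 0.215·(1345 + n13)
(0.141 − 0.215)·n13 = 0.215×1345 − 294.56 = -5.38
n13 = -5.38 / -0.074 = 72.703 kg/h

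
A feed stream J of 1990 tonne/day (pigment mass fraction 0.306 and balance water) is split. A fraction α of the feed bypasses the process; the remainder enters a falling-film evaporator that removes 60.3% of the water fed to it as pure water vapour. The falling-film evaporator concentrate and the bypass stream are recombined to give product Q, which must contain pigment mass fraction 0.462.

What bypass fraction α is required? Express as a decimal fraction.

0.193

All 1990×0.306 = 608.94 tonne/day of pigment reaches Q, so Q = 608.94/0.462 = 1318.1 tonne/day and vapour = 671.95 tonne/day.
The evaporator receives (1−α)·1990 of feed at 0.694 water and removes 0.603 of that water:
0.603×0.694×(1−α)×1990 = 671.95
(1−α) = 671.95/832.78 = 0.8069;  α = 0.1931.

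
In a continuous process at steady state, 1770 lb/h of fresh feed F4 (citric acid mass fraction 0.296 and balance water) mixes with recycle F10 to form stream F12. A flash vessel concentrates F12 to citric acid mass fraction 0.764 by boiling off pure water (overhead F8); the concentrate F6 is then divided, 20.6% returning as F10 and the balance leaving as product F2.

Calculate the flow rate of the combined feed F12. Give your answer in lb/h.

Overall citric acid balance (none leaves overhead): citric acid in fresh feed = citric acid in product, i.e. 1770×0.296 = (1−0.206)·F6·0.764.
F6 = 523.92/(0.764×0.794) = 863.68 lb/h.
Recycle F10 = 0.206×863.68 = 177.92 lb/h.
Combined feed F12 = 1770 + 177.92 = 1947.9 lb/h.

1948 lb/h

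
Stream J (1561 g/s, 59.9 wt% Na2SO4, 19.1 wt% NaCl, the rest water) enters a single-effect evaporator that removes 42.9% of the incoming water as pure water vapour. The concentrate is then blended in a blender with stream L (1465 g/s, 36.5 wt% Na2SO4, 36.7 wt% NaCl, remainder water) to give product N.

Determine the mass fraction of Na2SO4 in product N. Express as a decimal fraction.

0.509

Vapour removed = 0.429×0.210×1561 = 140.63 g/s; concentrate = 1420.4 g/s.
Na2SO4 reaching the mixer = 935.04 (from concentrate) + 1465×0.365 = 1469.8 g/s.
Product flow = 1420.4 + 1465 = 2885.4 g/s; Na2SO4 fraction = 0.509.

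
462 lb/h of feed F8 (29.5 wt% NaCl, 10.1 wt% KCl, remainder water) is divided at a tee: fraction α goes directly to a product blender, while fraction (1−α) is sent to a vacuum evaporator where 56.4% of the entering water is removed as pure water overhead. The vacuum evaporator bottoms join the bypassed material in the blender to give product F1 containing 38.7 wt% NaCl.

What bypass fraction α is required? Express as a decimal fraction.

0.302

All 462×0.295 = 136.29 lb/h of NaCl reaches F1, so F1 = 136.29/0.387 = 352.17 lb/h and vapour = 109.83 lb/h.
The evaporator receives (1−α)·462 of feed at 0.604 water and removes 0.564 of that water:
0.564×0.604×(1−α)×462 = 109.83
(1−α) = 109.83/157.38 = 0.6978;  α = 0.3022.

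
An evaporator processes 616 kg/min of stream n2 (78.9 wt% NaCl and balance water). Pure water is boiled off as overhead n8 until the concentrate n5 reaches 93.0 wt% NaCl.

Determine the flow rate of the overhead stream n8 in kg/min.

NaCl is conserved: 616×0.789 = 486.02 kg/min all reports to the concentrate.
Concentrate = 486.02/(target fraction) = 522.61 kg/min.
Overhead = 616 − 522.61 = 93.394 kg/min.

93.39 kg/min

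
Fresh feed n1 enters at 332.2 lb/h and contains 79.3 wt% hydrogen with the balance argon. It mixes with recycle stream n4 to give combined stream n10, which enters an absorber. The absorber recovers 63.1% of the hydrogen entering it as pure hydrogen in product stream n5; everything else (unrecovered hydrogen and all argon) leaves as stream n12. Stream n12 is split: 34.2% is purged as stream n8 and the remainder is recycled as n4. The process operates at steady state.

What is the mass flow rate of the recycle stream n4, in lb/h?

argon enters only via n1 and leaves only via the purge: 332.2×0.207 = 0.342×(argon in n12), and the absorber passes all argon, so argon in n10 = argon in n12 = 201.07 lb/h.
hydrogen in n10: m_A = 332.2×0.793 + (1−0.342)·(1−0.631)·m_A, so m_A = 263.43/0.7572 = 347.91 lb/h.
n12 = (1−0.631)×347.91 + 201.07 = 329.45 lb/h.
Recycle n4 = (1−0.342)×329.45 = 216.78 lb/h.

216.8 lb/h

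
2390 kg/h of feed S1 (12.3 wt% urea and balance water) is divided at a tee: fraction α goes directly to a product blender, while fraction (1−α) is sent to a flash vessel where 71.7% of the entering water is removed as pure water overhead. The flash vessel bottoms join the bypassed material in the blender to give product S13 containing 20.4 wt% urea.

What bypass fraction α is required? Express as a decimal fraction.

0.369

All 2390×0.123 = 293.97 kg/h of urea reaches S13, so S13 = 293.97/0.204 = 1441 kg/h and vapour = 948.97 kg/h.
The evaporator receives (1−α)·2390 of feed at 0.877 water and removes 0.717 of that water:
0.717×0.877×(1−α)×2390 = 948.97
(1−α) = 948.97/1502.9 = 0.6314;  α = 0.3686.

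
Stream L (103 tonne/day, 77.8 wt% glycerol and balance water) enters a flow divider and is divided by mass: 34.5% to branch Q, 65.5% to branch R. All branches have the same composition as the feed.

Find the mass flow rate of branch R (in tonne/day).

Branch R flow = 0.655×103 = 67.465 tonne/day.

67.47 tonne/day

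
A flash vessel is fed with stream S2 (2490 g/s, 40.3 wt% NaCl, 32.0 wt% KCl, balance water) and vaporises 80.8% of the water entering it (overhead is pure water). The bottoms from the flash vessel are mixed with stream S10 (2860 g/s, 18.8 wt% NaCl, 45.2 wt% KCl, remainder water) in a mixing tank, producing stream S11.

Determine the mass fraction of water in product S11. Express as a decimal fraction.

Vapour removed = 0.808×0.277×2490 = 557.3 g/s; concentrate = 1932.7 g/s.
water reaching the mixer = 132.43 (from concentrate) + 2860×0.360 = 1162 g/s.
Product flow = 1932.7 + 2860 = 4792.7 g/s; water fraction = 0.242.

0.242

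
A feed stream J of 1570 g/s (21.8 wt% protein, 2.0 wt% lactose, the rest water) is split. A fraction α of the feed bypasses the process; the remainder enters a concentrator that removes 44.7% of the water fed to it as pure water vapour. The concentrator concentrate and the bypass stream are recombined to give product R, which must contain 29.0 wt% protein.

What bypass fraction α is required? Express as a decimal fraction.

All 1570×0.218 = 342.26 g/s of protein reaches R, so R = 342.26/0.290 = 1180.2 g/s and vapour = 389.79 g/s.
The evaporator receives (1−α)·1570 of feed at 0.762 water and removes 0.447 of that water:
0.447×0.762×(1−α)×1570 = 389.79
(1−α) = 389.79/534.76 = 0.7289;  α = 0.2711.

0.271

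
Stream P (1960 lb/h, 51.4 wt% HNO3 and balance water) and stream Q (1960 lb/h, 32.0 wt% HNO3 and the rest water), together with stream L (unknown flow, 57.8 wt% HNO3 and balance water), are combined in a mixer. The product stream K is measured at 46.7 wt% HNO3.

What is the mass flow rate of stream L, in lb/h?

Let L be the unknown flow. Total out = 3920 + L.
HNO3 balance: 1634.6 + 0.578·L = 0.467·(3920 + L)
(0.578 − 0.467)·L = 0.467×3920 − 1634.6 = 196
L = 196 / 0.111 = 1765.8 lb/h

1766 lb/h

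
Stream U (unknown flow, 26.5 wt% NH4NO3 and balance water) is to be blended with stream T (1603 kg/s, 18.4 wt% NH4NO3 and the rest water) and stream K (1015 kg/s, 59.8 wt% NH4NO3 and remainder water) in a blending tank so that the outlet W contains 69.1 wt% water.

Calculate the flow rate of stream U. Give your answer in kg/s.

2113 kg/s

Let U be the unknown flow. Total out = 2618 + U.
water balance: 1716.1 + 0.735·U = 0.691·(2618 + U)
(0.735 − 0.691)·U = 0.691×2618 − 1716.1 = 92.96
U = 92.96 / 0.044 = 2112.7 kg/s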